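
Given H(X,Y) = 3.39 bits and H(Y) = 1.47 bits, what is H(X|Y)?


H(X|Y) = H(X,Y) - H(Y) = 3.39 - 1.47 = 1.92

1.92 bits


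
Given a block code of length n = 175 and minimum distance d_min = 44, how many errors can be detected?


Detection capability = d_min - 1 = 44 - 1 = 43

43 errors


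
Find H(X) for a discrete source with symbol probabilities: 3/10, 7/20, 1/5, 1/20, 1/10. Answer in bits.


H = -sum(p_i * log2(p_i)). Terms: -(3/10)*log2(3/10) = 0.521090; -(7/20)*log2(7/20) = 0.530101; -(1/5)*log2(1/5) = 0.464386; -(1/20)*log2(1/20) = 0.216096; -(1/10)*log2(1/10) = 0.332193. H = 0.521090 + 0.530101 + 0.464386 + 0.216096 + 0.332193 = 2.0639

2.0639 bits


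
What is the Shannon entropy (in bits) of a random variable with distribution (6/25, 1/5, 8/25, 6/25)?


H = -sum(p_i * log2(p_i)). Terms: -(6/25)*log2(6/25) = 0.494134; -(1/5)*log2(1/5) = 0.464386; -(8/25)*log2(8/25) = 0.526034; -(6/25)*log2(6/25) = 0.494134. H = 0.494134 + 0.464386 + 0.526034 + 0.494134 = 1.9787

1.9787 bits


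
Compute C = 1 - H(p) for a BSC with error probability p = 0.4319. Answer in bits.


H(p) = -p*log2(p) - (1-p)*log2(1-p) = -0.4319*log2(0.4319) - 0.5681*log2(0.5681) = 0.523131 + 0.463446 = 0.9866. C = 1 - H(p) = 1 - 0.9866 = 0.0134

0.0134 bits


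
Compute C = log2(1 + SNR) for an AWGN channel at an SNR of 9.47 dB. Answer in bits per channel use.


SNR_linear = 10^(9.47/10) = 8.8512; C = log2(1 + SNR_linear) = log2(1 + 8.8512) = 3.3003

3.3003 bits/channel use


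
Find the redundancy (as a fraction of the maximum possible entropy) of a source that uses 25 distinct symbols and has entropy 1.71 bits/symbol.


H_max = log2(K) = log2(25) = 4.6439 bits/symbol. Redundancy = 1 - H/H_max = 1 - 1.71/4.6439 = 1 - 0.3682 = 0.6318

0.6318


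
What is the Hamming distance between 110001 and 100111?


Count differing positions: . ^ . ^ ^ . = 3 differences

3


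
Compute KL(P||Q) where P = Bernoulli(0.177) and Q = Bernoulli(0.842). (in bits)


KL = p*log2(p/q) + (1-p)*log2((1-p)/(1-q)) = 0.177*log2(0.177/0.842) + 0.823*log2(0.823/0.158) = 1.5613

1.5613 bits


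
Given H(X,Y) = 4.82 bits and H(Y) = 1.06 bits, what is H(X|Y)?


H(X|Y) = H(X,Y) - H(Y) = 4.82 - 1.06 = 3.76

3.76 bits


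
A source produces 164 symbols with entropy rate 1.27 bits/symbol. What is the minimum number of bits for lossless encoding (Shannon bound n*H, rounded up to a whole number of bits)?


Minimum bits >= n * H = 164 * 1.27 = 208.28, rounded up to a whole number of bits = 209

209 bits


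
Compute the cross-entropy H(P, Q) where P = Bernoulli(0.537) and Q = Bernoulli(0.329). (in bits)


H(P,Q) = -p*log2(q) - (1-p)*log2(1-q). -0.537*log2(0.329) = 0.861262; -0.463*log2(0.671) = 0.266510. H(P,Q) = 0.861262 + 0.266510 = 1.1278

1.1278 bits


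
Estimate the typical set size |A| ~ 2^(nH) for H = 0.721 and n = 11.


log2|A_typical| = nH = 11 * 0.721 = 7.931, so |A_typical| ~ 2^7.931 = 2.440e+02

2.440e+02


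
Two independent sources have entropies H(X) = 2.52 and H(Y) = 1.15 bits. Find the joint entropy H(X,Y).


For independent variables, H(X,Y) = H(X) + H(Y) = 2.52 + 1.15 = 3.67

3.67 bits


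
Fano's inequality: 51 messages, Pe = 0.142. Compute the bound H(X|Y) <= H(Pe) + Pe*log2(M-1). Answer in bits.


H(Pe) = -Pe*log2(Pe) - (1-Pe)*log2(1-Pe) = -0.142*log2(0.142) - 0.858*log2(0.858) = 0.399877 + 0.189575 = 0.5895. Pe*log2(M-1) = 0.142*log2(50) = 0.801428. Bound = H(Pe) + Pe*log2(M-1) = 0.399877 + 0.189575 + 0.801428 = 1.3909

1.3909 bits


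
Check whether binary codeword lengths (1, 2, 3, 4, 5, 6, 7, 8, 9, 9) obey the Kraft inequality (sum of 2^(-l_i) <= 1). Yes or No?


Kraft sum = sum(2^(-l_i)) = 1.0, need <= 1. Result: satisfied (a binary prefix-free code with these lengths exists)

Yes


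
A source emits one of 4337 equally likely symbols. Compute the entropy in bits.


H = log2(n) = log2(4337) = 12.0825

12.0825 bits


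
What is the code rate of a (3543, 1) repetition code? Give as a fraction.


Rate = k/n = 1/3543

1/3543


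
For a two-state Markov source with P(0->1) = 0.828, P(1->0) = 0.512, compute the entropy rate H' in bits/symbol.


Stationary distribution: pi_0 = p10/(p01+p10) = 0.3821, pi_1 = 0.6179. Entropy rate H' = pi_0*H(p01) + pi_1*H(p10) = 0.3821*0.6623 + 0.6179*0.9996 = 0.8707

0.8707 bits/symbol


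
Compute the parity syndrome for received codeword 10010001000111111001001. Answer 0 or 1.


Syndrome = XOR of all bits = 1 XOR 0 XOR 0 XOR 1 XOR 0 XOR 0 XOR 0 XOR 1 XOR 0 XOR 0 XOR 0 XOR 1 XOR 1 XOR 1 XOR 1 XOR 1 XOR 1 XOR 0 XOR 0 XOR 1 XOR 0 XOR 0 XOR 1 = 1

1


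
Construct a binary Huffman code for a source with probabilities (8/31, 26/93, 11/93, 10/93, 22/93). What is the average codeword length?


Huffman construction (repeatedly merge the two least-probable nodes; each merge adds 1 bit to every symbol beneath it): 10/93 + 11/93 = 7/31; 7/31 + 22/93 = 43/93; 8/31 + 26/93 = 50/93; 43/93 + 50/93 = 1. Resulting codeword lengths (in the order the probabilities were given): (2, 2, 3, 3, 2). L_avg = sum(p_i * l_i) = 8/31*2 + 26/93*2 + 11/93*3 + 10/93*3 + 22/93*2 = 69/31 = 2.2258

2.2258 bits


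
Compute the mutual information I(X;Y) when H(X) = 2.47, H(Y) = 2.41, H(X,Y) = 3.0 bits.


I(X;Y) = H(X) + H(Y) - H(X,Y) = 2.47 + 2.41 - 3.0 = 1.88

1.88 bits


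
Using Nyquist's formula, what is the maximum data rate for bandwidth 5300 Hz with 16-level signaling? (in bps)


Rate = 2 * B * log2(M) = 2 * 5300 * 4.0 = 42400.0

42400.0 bps


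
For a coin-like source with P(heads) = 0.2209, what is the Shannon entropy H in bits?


H = -p*log2(p) - (1-p)*log2(1-p). -0.2209*log2(0.2209) = 0.481238; -0.7791*log2(0.7791) = 0.280569. H = 0.481238 + 0.280569 = 0.7618

0.7618 bits


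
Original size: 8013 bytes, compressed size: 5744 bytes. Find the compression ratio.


Ratio = original / compressed = 8013 / 5744 = 1.395

1.395


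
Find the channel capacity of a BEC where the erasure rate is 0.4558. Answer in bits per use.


C = 1 - epsilon = 1 - 0.4558 = 0.5442

0.5442 bits


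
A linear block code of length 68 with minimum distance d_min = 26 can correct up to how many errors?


Correction capability = floor((d-1)/2) = floor((26-1)/2) = 12

12 errors


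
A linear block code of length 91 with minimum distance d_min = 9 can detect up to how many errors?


Detection capability = d_min - 1 = 9 - 1 = 8

8 errors


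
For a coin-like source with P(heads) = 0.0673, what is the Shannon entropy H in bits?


H = -p*log2(p) - (1-p)*log2(1-p). -0.0673*log2(0.0673) = 0.262016; -0.9327*log2(0.9327) = 0.093750. H = 0.262016 + 0.093750 = 0.3558

0.3558 bits


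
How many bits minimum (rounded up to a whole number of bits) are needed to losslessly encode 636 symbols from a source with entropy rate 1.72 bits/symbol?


Minimum bits >= n * H = 636 * 1.72 = 1093.92, rounded up to a whole number of bits = 1094

1094 bits


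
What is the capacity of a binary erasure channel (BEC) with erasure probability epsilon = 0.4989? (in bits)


C = 1 - epsilon = 1 - 0.4989 = 0.5011

0.5011 bits


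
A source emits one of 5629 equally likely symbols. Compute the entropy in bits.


H = log2(n) = log2(5629) = 12.4587

12.4587 bits


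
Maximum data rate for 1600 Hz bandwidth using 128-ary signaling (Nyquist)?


Rate = 2 * B * log2(M) = 2 * 1600 * 7.0 = 22400.0

22400.0 bps


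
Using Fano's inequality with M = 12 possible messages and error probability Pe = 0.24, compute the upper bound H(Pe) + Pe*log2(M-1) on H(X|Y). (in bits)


H(Pe) = -Pe*log2(Pe) - (1-Pe)*log2(1-Pe) = -0.24*log2(0.24) - 0.76*log2(0.76) = 0.494134 + 0.300906 = 0.795. Pe*log2(M-1) = 0.24*log2(11) = 0.830264. Bound = H(Pe) + Pe*log2(M-1) = 0.494134 + 0.300906 + 0.830264 = 1.6253

1.6253 bits


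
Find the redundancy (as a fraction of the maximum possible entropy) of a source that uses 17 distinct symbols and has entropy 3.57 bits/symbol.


H_max = log2(K) = log2(17) = 4.0875 bits/symbol. Redundancy = 1 - H/H_max = 1 - 3.57/4.0875 = 1 - 0.8734 = 0.1266

0.1266


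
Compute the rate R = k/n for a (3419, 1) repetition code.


Rate = k/n = 1/3419

1/3419


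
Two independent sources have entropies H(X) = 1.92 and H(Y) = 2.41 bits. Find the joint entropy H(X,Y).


For independent variables, H(X,Y) = H(X) + H(Y) = 1.92 + 2.41 = 4.33

4.33 bits


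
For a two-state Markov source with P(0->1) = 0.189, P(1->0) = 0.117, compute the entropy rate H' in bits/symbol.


Stationary distribution: pi_0 = p10/(p01+p10) = 0.3824, pi_1 = 0.6176. Entropy rate H' = pi_0*H(p01) + pi_1*H(p10) = 0.3824*0.6994 + 0.6176*0.5207 = 0.589

0.589 bits/symbol


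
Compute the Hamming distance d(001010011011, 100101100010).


Count differing positions: ^ . ^ ^ ^ ^ ^ ^ ^ . . ^ = 9 differences

9


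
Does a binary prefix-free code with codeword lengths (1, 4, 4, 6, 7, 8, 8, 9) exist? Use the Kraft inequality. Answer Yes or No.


Kraft sum = sum(2^(-l_i)) = 0.6582, need <= 1. Result: satisfied (a binary prefix-free code with these lengths exists)

Yes


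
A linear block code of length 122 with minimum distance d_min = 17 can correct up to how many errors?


Correction capability = floor((d-1)/2) = floor((17-1)/2) = 8

8 errors


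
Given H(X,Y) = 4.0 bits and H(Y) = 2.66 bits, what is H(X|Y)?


H(X|Y) = H(X,Y) - H(Y) = 4.0 - 2.66 = 1.34

1.34 bits


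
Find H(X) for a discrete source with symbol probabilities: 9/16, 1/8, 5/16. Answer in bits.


H = -sum(p_i * log2(p_i)). Terms: -(9/16)*log2(9/16) = 0.466917; -(1/8)*log2(1/8) = 0.375000; -(5/16)*log2(5/16) = 0.524397. H = 0.466917 + 0.375000 + 0.524397 = 1.3663

1.3663 bits


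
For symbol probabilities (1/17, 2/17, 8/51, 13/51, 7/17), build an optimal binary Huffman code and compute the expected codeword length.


Huffman construction (repeatedly merge the two least-probable nodes; each merge adds 1 bit to every symbol beneath it): 1/17 + 2/17 = 3/17; 8/51 + 3/17 = 1/3; 13/51 + 1/3 = 10/17; 7/17 + 10/17 = 1. Resulting codeword lengths (in the order the probabilities were given): (4, 4, 3, 2, 1). L_avg = sum(p_i * l_i) = 1/17*4 + 2/17*4 + 8/51*3 + 13/51*2 + 7/17*1 = 107/51 = 2.098

2.098 bits


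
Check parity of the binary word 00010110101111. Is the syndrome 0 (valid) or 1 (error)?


Syndrome = XOR of all bits = 0 XOR 0 XOR 0 XOR 1 XOR 0 XOR 1 XOR 1 XOR 0 XOR 1 XOR 0 XOR 1 XOR 1 XOR 1 XOR 1 = 0

0


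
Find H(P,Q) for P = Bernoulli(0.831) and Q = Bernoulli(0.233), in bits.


H(P,Q) = -p*log2(q) - (1-p)*log2(1-q). -0.831*log2(0.233) = 1.746428; -0.169*log2(0.767) = 0.064677. H(P,Q) = 1.746428 + 0.064677 = 1.8111

1.8111 bits


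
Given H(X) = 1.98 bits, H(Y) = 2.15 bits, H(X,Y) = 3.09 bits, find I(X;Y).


I(X;Y) = H(X) + H(Y) - H(X,Y) = 1.98 + 2.15 - 3.09 = 1.04

1.04 bits


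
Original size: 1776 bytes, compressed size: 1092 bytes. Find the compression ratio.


Ratio = original / compressed = 1776 / 1092 = 1.6264

1.6264


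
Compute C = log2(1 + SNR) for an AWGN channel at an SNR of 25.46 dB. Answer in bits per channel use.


SNR_linear = 10^(25.46/10) = 351.5604; C = log2(1 + SNR_linear) = log2(1 + 351.5604) = 8.4617

8.4617 bits/channel use


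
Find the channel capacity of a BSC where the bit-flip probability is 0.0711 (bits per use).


H(p) = -p*log2(p) - (1-p)*log2(1-p) = -0.0711*log2(0.0711) - 0.9289*log2(0.9289) = 0.271176 + 0.098839 = 0.37. C = 1 - H(p) = 1 - 0.37 = 0.63

0.63 bits


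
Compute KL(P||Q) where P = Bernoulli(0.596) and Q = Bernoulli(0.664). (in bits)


KL = p*log2(p/q) + (1-p)*log2((1-p)/(1-q)) = 0.596*log2(0.596/0.664) + 0.404*log2(0.404/0.336) = 0.0145

0.0145 bits


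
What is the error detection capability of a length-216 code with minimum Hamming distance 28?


Detection capability = d_min - 1 = 28 - 1 = 27

27 errors


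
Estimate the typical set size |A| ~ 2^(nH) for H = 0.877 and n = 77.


log2|A_typical| = nH = 77 * 0.877 = 67.529, so |A_typical| ~ 2^67.529 = 2.129e+20

2.129e+20


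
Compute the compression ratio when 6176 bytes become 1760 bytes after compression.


Ratio = original / compressed = 6176 / 1760 = 3.5091

3.5091


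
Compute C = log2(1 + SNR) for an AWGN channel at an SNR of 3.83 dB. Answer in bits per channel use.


SNR_linear = 10^(3.83/10) = 2.4155; C = log2(1 + SNR_linear) = log2(1 + 2.4155) = 1.7721

1.7721 bits/channel use


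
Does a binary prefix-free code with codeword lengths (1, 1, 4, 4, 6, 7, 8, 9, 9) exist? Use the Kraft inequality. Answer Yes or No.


Kraft sum = sum(2^(-l_i)) = 1.1562, need <= 1. Result: violated (a binary prefix-free code with these lengths cannot exist)

No


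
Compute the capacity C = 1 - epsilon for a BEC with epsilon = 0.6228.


C = 1 - epsilon = 1 - 0.6228 = 0.3772

0.3772 bits


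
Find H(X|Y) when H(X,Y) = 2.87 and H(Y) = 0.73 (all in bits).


H(X|Y) = H(X,Y) - H(Y) = 2.87 - 0.73 = 2.14

2.14 bits


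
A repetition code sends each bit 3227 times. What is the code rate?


Rate = k/n = 1/3227

1/3227


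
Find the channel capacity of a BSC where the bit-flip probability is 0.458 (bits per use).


H(p) = -p*log2(p) - (1-p)*log2(1-p) = -0.458*log2(0.458) - 0.542*log2(0.542) = 0.515974 + 0.478930 = 0.9949. C = 1 - H(p) = 1 - 0.9949 = 0.0051

0.0051 bits


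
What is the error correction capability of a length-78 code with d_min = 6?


Correction capability = floor((d-1)/2) = floor((6-1)/2) = 2

2 errors


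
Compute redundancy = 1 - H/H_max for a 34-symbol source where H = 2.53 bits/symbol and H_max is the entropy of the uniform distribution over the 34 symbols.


H_max = log2(K) = log2(34) = 5.0875 bits/symbol. Redundancy = 1 - H/H_max = 1 - 2.53/5.0875 = 1 - 0.4973 = 0.5027

0.5027


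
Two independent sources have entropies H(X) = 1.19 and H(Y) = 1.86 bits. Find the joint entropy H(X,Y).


For independent variables, H(X,Y) = H(X) + H(Y) = 1.19 + 1.86 = 3.05

3.05 bits


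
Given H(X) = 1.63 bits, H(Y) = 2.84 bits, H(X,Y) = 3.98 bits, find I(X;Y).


I(X;Y) = H(X) + H(Y) - H(X,Y) = 1.63 + 2.84 - 3.98 = 0.49

0.49 bits


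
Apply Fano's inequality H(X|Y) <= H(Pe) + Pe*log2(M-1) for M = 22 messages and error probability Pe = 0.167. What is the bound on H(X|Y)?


H(Pe) = -Pe*log2(Pe) - (1-Pe)*log2(1-Pe) = -0.167*log2(0.167) - 0.833*log2(0.833) = 0.431207 + 0.219588 = 0.6508. Pe*log2(M-1) = 0.167*log2(21) = 0.733517. Bound = H(Pe) + Pe*log2(M-1) = 0.431207 + 0.219588 + 0.733517 = 1.3843

1.3843 bits


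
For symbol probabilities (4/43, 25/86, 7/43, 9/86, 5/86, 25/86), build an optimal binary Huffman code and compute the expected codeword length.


Huffman construction (repeatedly merge the two least-probable nodes; each merge adds 1 bit to every symbol beneath it): 5/86 + 4/43 = 13/86; 9/86 + 13/86 = 11/43; 7/43 + 11/43 = 18/43; 25/86 + 25/86 = 25/43; 18/43 + 25/43 = 1. Resulting codeword lengths (in the order the probabilities were given): (4, 2, 2, 3, 4, 2). L_avg = sum(p_i * l_i) = 4/43*4 + 25/86*2 + 7/43*2 + 9/86*3 + 5/86*4 + 25/86*2 = 207/86 = 2.407

2.407 bits


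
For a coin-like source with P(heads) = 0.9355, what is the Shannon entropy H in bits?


H = -p*log2(p) - (1-p)*log2(1-p). -0.9355*log2(0.9355) = 0.089986; -0.0645*log2(0.0645) = 0.255069. H = 0.089986 + 0.255069 = 0.3451

0.3451 bits


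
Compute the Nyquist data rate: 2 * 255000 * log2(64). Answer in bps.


Rate = 2 * B * log2(M) = 2 * 255000 * 6.0 = 3060000.0

3060000.0 bps


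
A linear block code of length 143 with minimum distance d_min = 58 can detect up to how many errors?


Detection capability = d_min - 1 = 58 - 1 = 57

57 errors


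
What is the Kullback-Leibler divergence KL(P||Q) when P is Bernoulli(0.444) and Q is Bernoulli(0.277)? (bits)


KL = p*log2(p/q) + (1-p)*log2((1-p)/(1-q)) = 0.444*log2(0.444/0.277) + 0.556*log2(0.556/0.723) = 0.0915

0.0915 bits


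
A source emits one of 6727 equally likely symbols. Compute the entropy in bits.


H = log2(n) = log2(6727) = 12.7157

12.7157 bits


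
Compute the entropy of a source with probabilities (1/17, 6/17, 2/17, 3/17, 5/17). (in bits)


H = -sum(p_i * log2(p_i)). Terms: -(1/17)*log2(1/17) = 0.240439; -(6/17)*log2(6/17) = 0.530294; -(2/17)*log2(2/17) = 0.363231; -(3/17)*log2(3/17) = 0.441618; -(5/17)*log2(5/17) = 0.519275. H = 0.240439 + 0.530294 + 0.363231 + 0.441618 + 0.519275 = 2.0949

2.0949 bits


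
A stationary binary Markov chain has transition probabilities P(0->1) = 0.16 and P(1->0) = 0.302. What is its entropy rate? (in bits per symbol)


Stationary distribution: pi_0 = p10/(p01+p10) = 0.6537, pi_1 = 0.3463. Entropy rate H' = pi_0*H(p01) + pi_1*H(p10) = 0.6537*0.6343 + 0.3463*0.8837 = 0.7207

0.7207 bits/symbol


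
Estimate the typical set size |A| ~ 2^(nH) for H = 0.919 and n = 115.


log2|A_typical| = nH = 115 * 0.919 = 105.685, so |A_typical| ~ 2^105.685 = 6.522e+31

6.522e+31


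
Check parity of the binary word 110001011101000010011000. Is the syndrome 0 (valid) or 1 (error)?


Syndrome = XOR of all bits = 1 XOR 1 XOR 0 XOR 0 XOR 0 XOR 1 XOR 0 XOR 1 XOR 1 XOR 1 XOR 0 XOR 1 XOR 0 XOR 0 XOR 0 XOR 0 XOR 1 XOR 0 XOR 0 XOR 1 XOR 1 XOR 0 XOR 0 XOR 0 = 0

0


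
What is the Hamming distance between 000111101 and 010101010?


Count differing positions: . ^ . . ^ . ^ ^ ^ = 5 differences

5


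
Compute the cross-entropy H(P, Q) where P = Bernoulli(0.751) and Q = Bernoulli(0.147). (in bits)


H(P,Q) = -p*log2(q) - (1-p)*log2(1-q). -0.751*log2(0.147) = 2.077350; -0.249*log2(0.853) = 0.057116. H(P,Q) = 2.077350 + 0.057116 = 2.1345

2.1345 bits


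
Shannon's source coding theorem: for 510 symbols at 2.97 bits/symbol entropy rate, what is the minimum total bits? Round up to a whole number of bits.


Minimum bits >= n * H = 510 * 2.97 = 1514.7, rounded up to a whole number of bits = 1515

1515 bits


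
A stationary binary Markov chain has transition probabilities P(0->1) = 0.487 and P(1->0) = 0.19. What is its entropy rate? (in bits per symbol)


Stationary distribution: pi_0 = p10/(p01+p10) = 0.2806, pi_1 = 0.7194. Entropy rate H' = pi_0*H(p01) + pi_1*H(p10) = 0.2806*0.9995 + 0.7194*0.7015 = 0.7851

0.7851 bits/symbol


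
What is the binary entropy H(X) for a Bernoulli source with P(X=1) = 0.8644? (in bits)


H = -p*log2(p) - (1-p)*log2(1-p). -0.8644*log2(0.8644) = 0.181722; -0.1356*log2(0.1356) = 0.390877. H = 0.181722 + 0.390877 = 0.5726

0.5726 bits


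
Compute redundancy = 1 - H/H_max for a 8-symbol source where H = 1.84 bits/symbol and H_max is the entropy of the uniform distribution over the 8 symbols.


H_max = log2(K) = log2(8) = 3.0 bits/symbol. Redundancy = 1 - H/H_max = 1 - 1.84/3.0 = 1 - 0.6133 = 0.3867

0.3867


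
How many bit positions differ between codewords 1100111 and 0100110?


Count differing positions: ^ . . . . . ^ = 2 differences

2


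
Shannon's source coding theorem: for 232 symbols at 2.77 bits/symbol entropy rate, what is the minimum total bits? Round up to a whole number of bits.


Minimum bits >= n * H = 232 * 2.77 = 642.64, rounded up to a whole number of bits = 643

643 bits


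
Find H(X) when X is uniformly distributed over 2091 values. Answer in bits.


H = log2(n) = log2(2091) = 11.03

11.03 bits


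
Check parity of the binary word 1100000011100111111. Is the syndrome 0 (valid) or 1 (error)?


Syndrome = XOR of all bits = 1 XOR 1 XOR 0 XOR 0 XOR 0 XOR 0 XOR 0 XOR 0 XOR 1 XOR 1 XOR 1 XOR 0 XOR 0 XOR 1 XOR 1 XOR 1 XOR 1 XOR 1 XOR 1 = 1

1


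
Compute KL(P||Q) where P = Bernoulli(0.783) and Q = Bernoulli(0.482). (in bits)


KL = p*log2(p/q) + (1-p)*log2((1-p)/(1-q)) = 0.783*log2(0.783/0.482) + 0.217*log2(0.217/0.518) = 0.2757

0.2757 bits


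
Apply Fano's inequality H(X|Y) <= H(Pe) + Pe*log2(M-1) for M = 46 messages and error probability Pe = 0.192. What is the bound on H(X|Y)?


H(Pe) = -Pe*log2(Pe) - (1-Pe)*log2(1-Pe) = -0.192*log2(0.192) - 0.808*log2(0.808) = 0.457118 + 0.248519 = 0.7056. Pe*log2(M-1) = 0.192*log2(45) = 1.054436. Bound = H(Pe) + Pe*log2(M-1) = 0.457118 + 0.248519 + 1.054436 = 1.7601

1.7601 bits


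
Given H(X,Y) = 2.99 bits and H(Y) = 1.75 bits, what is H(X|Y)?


H(X|Y) = H(X,Y) - H(Y) = 2.99 - 1.75 = 1.24

1.24 bits


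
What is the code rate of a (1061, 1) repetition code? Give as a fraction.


Rate = k/n = 1/1061

1/1061


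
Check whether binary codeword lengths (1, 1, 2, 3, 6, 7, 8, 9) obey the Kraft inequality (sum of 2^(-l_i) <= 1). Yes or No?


Kraft sum = sum(2^(-l_i)) = 1.4043, need <= 1. Result: violated (a binary prefix-free code with these lengths cannot exist)

No


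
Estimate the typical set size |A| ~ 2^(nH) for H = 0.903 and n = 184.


log2|A_typical| = nH = 184 * 0.903 = 166.152, so |A_typical| ~ 2^166.152 = 1.039e+50

1.039e+50


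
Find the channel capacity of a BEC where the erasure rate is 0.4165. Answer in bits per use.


C = 1 - epsilon = 1 - 0.4165 = 0.5835

0.5835 bits


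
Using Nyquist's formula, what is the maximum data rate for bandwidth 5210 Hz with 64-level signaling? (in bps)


Rate = 2 * B * log2(M) = 2 * 5210 * 6.0 = 62520.0

62520.0 bps


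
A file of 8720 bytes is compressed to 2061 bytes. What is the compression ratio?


Ratio = original / compressed = 8720 / 2061 = 4.231

4.231


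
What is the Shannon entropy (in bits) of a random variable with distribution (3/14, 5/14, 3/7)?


H = -sum(p_i * log2(p_i)). Terms: -(3/14)*log2(3/14) = 0.476227; -(5/14)*log2(5/14) = 0.530510; -(3/7)*log2(3/7) = 0.523882. H = 0.476227 + 0.530510 + 0.523882 = 1.5306

1.5306 bits


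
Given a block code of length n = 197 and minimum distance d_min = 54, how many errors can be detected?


Detection capability = d_min - 1 = 54 - 1 = 53

53 errors


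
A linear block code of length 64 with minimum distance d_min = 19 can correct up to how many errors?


Correction capability = floor((d-1)/2) = floor((19-1)/2) = 9

9 errors


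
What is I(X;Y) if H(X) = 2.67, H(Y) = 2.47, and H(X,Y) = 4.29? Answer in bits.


I(X;Y) = H(X) + H(Y) - H(X,Y) = 2.67 + 2.47 - 4.29 = 0.85

0.85 bits


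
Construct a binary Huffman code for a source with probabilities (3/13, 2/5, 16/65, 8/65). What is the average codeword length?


Huffman construction (repeatedly merge the two least-probable nodes; each merge adds 1 bit to every symbol beneath it): 8/65 + 3/13 = 23/65; 16/65 + 23/65 = 3/5; 2/5 + 3/5 = 1. Resulting codeword lengths (in the order the probabilities were given): (3, 1, 2, 3). L_avg = sum(p_i * l_i) = 3/13*3 + 2/5*1 + 16/65*2 + 8/65*3 = 127/65 = 1.9538

1.9538 bits


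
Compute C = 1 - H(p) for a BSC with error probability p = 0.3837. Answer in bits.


H(p) = -p*log2(p) - (1-p)*log2(1-p) = -0.3837*log2(0.3837) - 0.6163*log2(0.6163) = 0.530254 + 0.430359 = 0.9606. C = 1 - H(p) = 1 - 0.9606 = 0.0394

0.0394 bits


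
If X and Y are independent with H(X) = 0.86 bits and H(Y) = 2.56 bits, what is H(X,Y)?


For independent variables, H(X,Y) = H(X) + H(Y) = 0.86 + 2.56 = 3.42

3.42 bits


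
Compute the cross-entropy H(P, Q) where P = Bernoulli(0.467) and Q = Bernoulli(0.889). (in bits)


H(P,Q) = -p*log2(q) - (1-p)*log2(1-q). -0.467*log2(0.889) = 0.079271; -0.533*log2(0.111) = 1.690339. H(P,Q) = 0.079271 + 1.690339 = 1.7696

1.7696 bits


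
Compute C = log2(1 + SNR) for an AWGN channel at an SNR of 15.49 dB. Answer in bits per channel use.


SNR_linear = 10^(15.49/10) = 35.3997; C = log2(1 + SNR_linear) = log2(1 + 35.3997) = 5.1859

5.1859 bits/channel use


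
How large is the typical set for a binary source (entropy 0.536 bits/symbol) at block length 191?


log2|A_typical| = nH = 191 * 0.536 = 102.376, so |A_typical| ~ 2^102.376 = 6.580e+30

6.580e+30


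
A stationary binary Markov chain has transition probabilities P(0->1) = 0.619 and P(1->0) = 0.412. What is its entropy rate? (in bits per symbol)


Stationary distribution: pi_0 = p10/(p01+p10) = 0.3996, pi_1 = 0.6004. Entropy rate H' = pi_0*H(p01) + pi_1*H(p10) = 0.3996*0.9587 + 0.6004*0.9775 = 0.97

0.97 bits/symbol


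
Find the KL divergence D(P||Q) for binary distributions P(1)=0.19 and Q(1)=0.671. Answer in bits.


KL = p*log2(p/q) + (1-p)*log2((1-p)/(1-q)) = 0.19*log2(0.19/0.671) + 0.81*log2(0.81/0.329) = 0.707

0.707 bits


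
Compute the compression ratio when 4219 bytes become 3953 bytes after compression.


Ratio = original / compressed = 4219 / 3953 = 1.0673

1.0673


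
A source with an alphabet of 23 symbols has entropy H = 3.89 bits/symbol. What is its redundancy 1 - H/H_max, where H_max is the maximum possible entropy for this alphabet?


H_max = log2(K) = log2(23) = 4.5236 bits/symbol. Redundancy = 1 - H/H_max = 1 - 3.89/4.5236 = 1 - 0.8599 = 0.1401

0.1401


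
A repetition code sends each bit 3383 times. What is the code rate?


Rate = k/n = 1/3383

1/3383


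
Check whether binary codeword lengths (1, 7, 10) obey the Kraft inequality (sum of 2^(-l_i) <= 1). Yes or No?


Kraft sum = sum(2^(-l_i)) = 0.5088, need <= 1. Result: satisfied (a binary prefix-free code with these lengths exists)

Yes


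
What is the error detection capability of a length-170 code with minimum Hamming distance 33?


Detection capability = d_min - 1 = 33 - 1 = 32

32 errors


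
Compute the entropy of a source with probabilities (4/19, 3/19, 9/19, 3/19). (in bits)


H = -sum(p_i * log2(p_i)). Terms: -(4/19)*log2(4/19) = 0.473248; -(3/19)*log2(3/19) = 0.420468; -(9/19)*log2(9/19) = 0.510633; -(3/19)*log2(3/19) = 0.420468. H = 0.473248 + 0.420468 + 0.510633 + 0.420468 = 1.8248

1.8248 bits


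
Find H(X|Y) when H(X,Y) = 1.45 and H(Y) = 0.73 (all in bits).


H(X|Y) = H(X,Y) - H(Y) = 1.45 - 0.73 = 0.72

0.72 bits


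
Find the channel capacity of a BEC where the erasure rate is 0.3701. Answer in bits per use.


C = 1 - epsilon = 1 - 0.3701 = 0.6299

0.6299 bits


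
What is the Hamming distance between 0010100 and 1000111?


Count differing positions: ^ . ^ . . ^ ^ = 4 differences

4


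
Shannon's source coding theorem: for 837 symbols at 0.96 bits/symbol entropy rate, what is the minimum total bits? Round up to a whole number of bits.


Minimum bits >= n * H = 837 * 0.96 = 803.52, rounded up to a whole number of bits = 804

804 bits


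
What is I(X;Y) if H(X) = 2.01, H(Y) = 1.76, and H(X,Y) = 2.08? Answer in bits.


I(X;Y) = H(X) + H(Y) - H(X,Y) = 2.01 + 1.76 - 2.08 = 1.69

1.69 bits


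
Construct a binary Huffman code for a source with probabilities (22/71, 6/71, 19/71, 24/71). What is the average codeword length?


Huffman construction (repeatedly merge the two least-probable nodes; each merge adds 1 bit to every symbol beneath it): 6/71 + 19/71 = 25/71; 22/71 + 24/71 = 46/71; 25/71 + 46/71 = 1. Resulting codeword lengths (in the order the probabilities were given): (2, 2, 2, 2). L_avg = sum(p_i * l_i) = 22/71*2 + 6/71*2 + 19/71*2 + 24/71*2 = 2

2.0 bits


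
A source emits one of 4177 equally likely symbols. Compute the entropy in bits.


H = log2(n) = log2(4177) = 12.0283

12.0283 bits


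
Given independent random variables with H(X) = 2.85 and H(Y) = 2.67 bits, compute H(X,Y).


For independent variables, H(X,Y) = H(X) + H(Y) = 2.85 + 2.67 = 5.52

5.52 bits


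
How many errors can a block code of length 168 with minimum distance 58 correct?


Correction capability = floor((d-1)/2) = floor((58-1)/2) = 28

28 errors


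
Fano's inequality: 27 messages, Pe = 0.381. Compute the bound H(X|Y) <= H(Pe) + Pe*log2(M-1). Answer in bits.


H(Pe) = -Pe*log2(Pe) - (1-Pe)*log2(1-Pe) = -0.381*log2(0.381) - 0.619*log2(0.619) = 0.530404 + 0.428341 = 0.9587. Pe*log2(M-1) = 0.381*log2(26) = 1.790868. Bound = H(Pe) + Pe*log2(M-1) = 0.530404 + 0.428341 + 1.790868 = 2.7496

2.7496 bits


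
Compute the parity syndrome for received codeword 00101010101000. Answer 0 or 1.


Syndrome = XOR of all bits = 0 XOR 0 XOR 1 XOR 0 XOR 1 XOR 0 XOR 1 XOR 0 XOR 1 XOR 0 XOR 1 XOR 0 XOR 0 XOR 0 = 1

1


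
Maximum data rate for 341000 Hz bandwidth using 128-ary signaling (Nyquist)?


Rate = 2 * B * log2(M) = 2 * 341000 * 7.0 = 4774000.0

4774000.0 bps


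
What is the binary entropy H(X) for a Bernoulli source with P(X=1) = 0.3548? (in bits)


H = -p*log2(p) - (1-p)*log2(1-p). -0.3548*log2(0.3548) = 0.530398; -0.6452*log2(0.6452) = 0.407884. H = 0.530398 + 0.407884 = 0.9383

0.9383 bits


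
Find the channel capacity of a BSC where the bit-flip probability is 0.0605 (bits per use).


H(p) = -p*log2(p) - (1-p)*log2(1-p) = -0.0605*log2(0.0605) - 0.9395*log2(0.9395) = 0.244839 + 0.084588 = 0.3294. C = 1 - H(p) = 1 - 0.3294 = 0.6706

0.6706 bits


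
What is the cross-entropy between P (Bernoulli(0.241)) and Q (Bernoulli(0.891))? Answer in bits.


H(P,Q) = -p*log2(q) - (1-p)*log2(1-q). -0.241*log2(0.891) = 0.040127; -0.759*log2(0.109) = 2.426978. H(P,Q) = 0.040127 + 2.426978 = 2.4671

2.4671 bits


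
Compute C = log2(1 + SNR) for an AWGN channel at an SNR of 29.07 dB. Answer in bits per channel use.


SNR_linear = 10^(29.07/10) = 807.235; C = log2(1 + SNR_linear) = log2(1 + 807.235) = 9.6586

9.6586 bits/channel use


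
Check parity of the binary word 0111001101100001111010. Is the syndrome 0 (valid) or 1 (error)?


Syndrome = XOR of all bits = 0 XOR 1 XOR 1 XOR 1 XOR 0 XOR 0 XOR 1 XOR 1 XOR 0 XOR 1 XOR 1 XOR 0 XOR 0 XOR 0 XOR 0 XOR 1 XOR 1 XOR 1 XOR 1 XOR 0 XOR 1 XOR 0 = 0

0


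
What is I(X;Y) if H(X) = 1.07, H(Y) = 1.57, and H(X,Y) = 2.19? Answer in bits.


I(X;Y) = H(X) + H(Y) - H(X,Y) = 1.07 + 1.57 - 2.19 = 0.45

0.45 bits


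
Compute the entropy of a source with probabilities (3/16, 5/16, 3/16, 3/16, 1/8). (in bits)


H = -sum(p_i * log2(p_i)). Terms: -(3/16)*log2(3/16) = 0.452820; -(5/16)*log2(5/16) = 0.524397; -(3/16)*log2(3/16) = 0.452820; -(3/16)*log2(3/16) = 0.452820; -(1/8)*log2(1/8) = 0.375000. H = 0.452820 + 0.524397 + 0.452820 + 0.452820 + 0.375000 = 2.2579

2.2579 bits


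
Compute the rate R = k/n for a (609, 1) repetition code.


Rate = k/n = 1/609

1/609


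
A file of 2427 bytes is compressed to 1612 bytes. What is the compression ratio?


Ratio = original / compressed = 2427 / 1612 = 1.5056

1.5056


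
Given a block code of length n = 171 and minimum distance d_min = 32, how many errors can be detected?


Detection capability = d_min - 1 = 32 - 1 = 31

31 errors


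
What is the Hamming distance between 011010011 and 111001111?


Count differing positions: ^ . . . ^ ^ ^ . . = 4 differences

4


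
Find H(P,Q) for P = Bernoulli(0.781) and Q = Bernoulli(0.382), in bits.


H(P,Q) = -p*log2(q) - (1-p)*log2(1-q). -0.781*log2(0.382) = 1.084306; -0.219*log2(0.618) = 0.152056. H(P,Q) = 1.084306 + 0.152056 = 1.2364

1.2364 bits


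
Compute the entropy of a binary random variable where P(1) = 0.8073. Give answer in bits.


H = -p*log2(p) - (1-p)*log2(1-p). -0.8073*log2(0.8073) = 0.249313; -0.1927*log2(0.1927) = 0.457773. H = 0.249313 + 0.457773 = 0.7071

0.7071 bits


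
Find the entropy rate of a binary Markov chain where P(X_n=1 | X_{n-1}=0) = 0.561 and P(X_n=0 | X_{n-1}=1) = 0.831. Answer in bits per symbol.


Stationary distribution: pi_0 = p10/(p01+p10) = 0.597, pi_1 = 0.403. Entropy rate H' = pi_0*H(p01) + pi_1*H(p10) = 0.597*0.9892 + 0.403*0.6554 = 0.8547

0.8547 bits/symbol


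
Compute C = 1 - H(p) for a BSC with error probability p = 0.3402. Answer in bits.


H(p) = -p*log2(p) - (1-p)*log2(1-p) = -0.3402*log2(0.3402) - 0.6598*log2(0.6598) = 0.529196 + 0.395814 = 0.925. C = 1 - H(p) = 1 - 0.925 = 0.075

0.075 bits


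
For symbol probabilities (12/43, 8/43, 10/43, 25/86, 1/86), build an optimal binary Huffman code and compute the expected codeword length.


Huffman construction (repeatedly merge the two least-probable nodes; each merge adds 1 bit to every symbol beneath it): 1/86 + 8/43 = 17/86; 17/86 + 10/43 = 37/86; 12/43 + 25/86 = 49/86; 37/86 + 49/86 = 1. Resulting codeword lengths (in the order the probabilities were given): (2, 3, 2, 2, 3). L_avg = sum(p_i * l_i) = 12/43*2 + 8/43*3 + 10/43*2 + 25/86*2 + 1/86*3 = 189/86 = 2.1977

2.1977 bits


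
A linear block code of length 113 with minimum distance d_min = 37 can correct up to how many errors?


Correction capability = floor((d-1)/2) = floor((37-1)/2) = 18

18 errors


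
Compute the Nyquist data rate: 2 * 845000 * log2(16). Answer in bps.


Rate = 2 * B * log2(M) = 2 * 845000 * 4.0 = 6760000.0

6760000.0 bps


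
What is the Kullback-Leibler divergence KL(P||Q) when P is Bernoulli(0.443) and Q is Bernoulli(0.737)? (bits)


KL = p*log2(p/q) + (1-p)*log2((1-p)/(1-q)) = 0.443*log2(0.443/0.737) + 0.557*log2(0.557/0.263) = 0.2777

0.2777 bits


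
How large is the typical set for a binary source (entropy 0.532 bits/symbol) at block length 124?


log2|A_typical| = nH = 124 * 0.532 = 65.968, so |A_typical| ~ 2^65.968 = 7.217e+19

7.217e+19


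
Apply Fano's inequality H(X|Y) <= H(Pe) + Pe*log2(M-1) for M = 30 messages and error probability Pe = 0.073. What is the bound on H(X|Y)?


H(Pe) = -Pe*log2(Pe) - (1-Pe)*log2(1-Pe) = -0.073*log2(0.073) - 0.927*log2(0.927) = 0.275645 + 0.101376 = 0.377. Pe*log2(M-1) = 0.073*log2(29) = 0.354633. Bound = H(Pe) + Pe*log2(M-1) = 0.275645 + 0.101376 + 0.354633 = 0.7317

0.7317 bits


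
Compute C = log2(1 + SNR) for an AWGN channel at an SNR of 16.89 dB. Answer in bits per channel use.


SNR_linear = 10^(16.89/10) = 48.8652; C = log2(1 + SNR_linear) = log2(1 + 48.8652) = 5.64

5.64 bits/channel use


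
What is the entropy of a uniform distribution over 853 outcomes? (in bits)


H = log2(n) = log2(853) = 9.7364

9.7364 bits


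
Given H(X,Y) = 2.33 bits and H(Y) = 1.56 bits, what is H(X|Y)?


H(X|Y) = H(X,Y) - H(Y) = 2.33 - 1.56 = 0.77

0.77 bits


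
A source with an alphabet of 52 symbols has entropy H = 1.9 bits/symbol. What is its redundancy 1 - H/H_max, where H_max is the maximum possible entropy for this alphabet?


H_max = log2(K) = log2(52) = 5.7004 bits/symbol. Redundancy = 1 - H/H_max = 1 - 1.9/5.7004 = 1 - 0.3333 = 0.6667

0.6667


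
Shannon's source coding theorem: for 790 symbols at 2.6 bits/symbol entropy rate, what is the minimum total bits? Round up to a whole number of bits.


Minimum bits >= n * H = 790 * 2.6 = 2054.0, rounded up to a whole number of bits = 2054

2054 bits


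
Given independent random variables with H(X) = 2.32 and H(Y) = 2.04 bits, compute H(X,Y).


For independent variables, H(X,Y) = H(X) + H(Y) = 2.32 + 2.04 = 4.36

4.36 bits


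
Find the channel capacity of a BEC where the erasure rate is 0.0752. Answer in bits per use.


C = 1 - epsilon = 1 - 0.0752 = 0.9248

0.9248 bits


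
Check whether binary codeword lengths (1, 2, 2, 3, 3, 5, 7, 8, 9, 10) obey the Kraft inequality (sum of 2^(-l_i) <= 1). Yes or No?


Kraft sum = sum(2^(-l_i)) = 1.2959, need <= 1. Result: violated (a binary prefix-free code with these lengths cannot exist)

No


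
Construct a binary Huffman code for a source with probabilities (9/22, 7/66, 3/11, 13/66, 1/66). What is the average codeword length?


Huffman construction (repeatedly merge the two least-probable nodes; each merge adds 1 bit to every symbol beneath it): 1/66 + 7/66 = 4/33; 4/33 + 13/66 = 7/22; 3/11 + 7/22 = 13/22; 9/22 + 13/22 = 1. Resulting codeword lengths (in the order the probabilities were given): (1, 4, 2, 3, 4). L_avg = sum(p_i * l_i) = 9/22*1 + 7/66*4 + 3/11*2 + 13/66*3 + 1/66*4 = 67/33 = 2.0303

2.0303 bits


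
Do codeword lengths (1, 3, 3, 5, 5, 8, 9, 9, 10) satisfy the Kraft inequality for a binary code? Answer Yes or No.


Kraft sum = sum(2^(-l_i)) = 0.8213, need <= 1. Result: satisfied (a binary prefix-free code with these lengths exists)

Yes


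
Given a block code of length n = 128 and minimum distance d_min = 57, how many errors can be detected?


Detection capability = d_min - 1 = 57 - 1 = 56

56 errors


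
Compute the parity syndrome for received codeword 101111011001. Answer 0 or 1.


Syndrome = XOR of all bits = 1 XOR 0 XOR 1 XOR 1 XOR 1 XOR 1 XOR 0 XOR 1 XOR 1 XOR 0 XOR 0 XOR 1 = 0

0


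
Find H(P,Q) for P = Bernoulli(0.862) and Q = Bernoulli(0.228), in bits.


H(P,Q) = -p*log2(q) - (1-p)*log2(1-q). -0.862*log2(0.228) = 1.838555; -0.138*log2(0.772) = 0.051519. H(P,Q) = 1.838555 + 0.051519 = 1.8901

1.8901 bits


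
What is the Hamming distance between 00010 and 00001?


Count differing positions: . . . ^ ^ = 2 differences

2


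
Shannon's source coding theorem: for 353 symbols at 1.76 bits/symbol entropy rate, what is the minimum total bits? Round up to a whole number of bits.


Minimum bits >= n * H = 353 * 1.76 = 621.28, rounded up to a whole number of bits = 622

622 bits


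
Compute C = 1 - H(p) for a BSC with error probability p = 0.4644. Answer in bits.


H(p) = -p*log2(p) - (1-p)*log2(1-p) = -0.4644*log2(0.4644) - 0.5356*log2(0.5356) = 0.513887 + 0.482454 = 0.9963. C = 1 - H(p) = 1 - 0.9963 = 0.0037

0.0037 bits


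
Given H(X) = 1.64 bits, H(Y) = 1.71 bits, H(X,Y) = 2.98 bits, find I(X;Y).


I(X;Y) = H(X) + H(Y) - H(X,Y) = 1.64 + 1.71 - 2.98 = 0.37

0.37 bits


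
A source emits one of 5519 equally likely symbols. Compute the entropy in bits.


H = log2(n) = log2(5519) = 12.4302

12.4302 bits


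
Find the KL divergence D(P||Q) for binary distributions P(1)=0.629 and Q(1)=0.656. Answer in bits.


KL = p*log2(p/q) + (1-p)*log2((1-p)/(1-q)) = 0.629*log2(0.629/0.656) + 0.371*log2(0.371/0.344) = 0.0023

0.0023 bits


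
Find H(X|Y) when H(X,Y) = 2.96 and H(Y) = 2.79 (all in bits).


H(X|Y) = H(X,Y) - H(Y) = 2.96 - 2.79 = 0.17

0.17 bits


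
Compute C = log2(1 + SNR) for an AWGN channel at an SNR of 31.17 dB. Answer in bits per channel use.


SNR_linear = 10^(31.17/10) = 1309.1819; C = log2(1 + SNR_linear) = log2(1 + 1309.1819) = 10.3556

10.3556 bits/channel use


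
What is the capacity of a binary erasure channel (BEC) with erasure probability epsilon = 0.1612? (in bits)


C = 1 - epsilon = 1 - 0.1612 = 0.8388

0.8388 bits


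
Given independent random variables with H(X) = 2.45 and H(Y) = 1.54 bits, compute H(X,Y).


For independent variables, H(X,Y) = H(X) + H(Y) = 2.45 + 1.54 = 3.99

3.99 bits


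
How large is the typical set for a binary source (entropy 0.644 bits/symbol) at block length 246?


log2|A_typical| = nH = 246 * 0.644 = 158.424, so |A_typical| ~ 2^158.424 = 4.902e+47

4.902e+47


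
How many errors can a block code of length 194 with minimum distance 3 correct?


Correction capability = floor((d-1)/2) = floor((3-1)/2) = 1

1 errors


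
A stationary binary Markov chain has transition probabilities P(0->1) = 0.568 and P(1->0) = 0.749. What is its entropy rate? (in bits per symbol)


Stationary distribution: pi_0 = p10/(p01+p10) = 0.5687, pi_1 = 0.4313. Entropy rate H' = pi_0*H(p01) + pi_1*H(p10) = 0.5687*0.9866 + 0.4313*0.8129 = 0.9117

0.9117 bits/symbol


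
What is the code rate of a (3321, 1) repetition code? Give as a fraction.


Rate = k/n = 1/3321

1/3321


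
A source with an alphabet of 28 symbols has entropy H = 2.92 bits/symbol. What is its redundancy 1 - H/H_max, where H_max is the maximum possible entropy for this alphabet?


H_max = log2(K) = log2(28) = 4.8074 bits/symbol. Redundancy = 1 - H/H_max = 1 - 2.92/4.8074 = 1 - 0.6074 = 0.3926

0.3926


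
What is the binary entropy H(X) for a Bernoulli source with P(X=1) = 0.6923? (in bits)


H = -p*log2(p) - (1-p)*log2(1-p). -0.6923*log2(0.6923) = 0.367286; -0.3077*log2(0.3077) = 0.523214. H = 0.367286 + 0.523214 = 0.8905

0.8905 bits


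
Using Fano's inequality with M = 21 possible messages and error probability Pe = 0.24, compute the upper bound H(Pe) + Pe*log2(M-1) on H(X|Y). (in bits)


H(Pe) = -Pe*log2(Pe) - (1-Pe)*log2(1-Pe) = -0.24*log2(0.24) - 0.76*log2(0.76) = 0.494134 + 0.300906 = 0.795. Pe*log2(M-1) = 0.24*log2(20) = 1.037263. Bound = H(Pe) + Pe*log2(M-1) = 0.494134 + 0.300906 + 1.037263 = 1.8323

1.8323 bits
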